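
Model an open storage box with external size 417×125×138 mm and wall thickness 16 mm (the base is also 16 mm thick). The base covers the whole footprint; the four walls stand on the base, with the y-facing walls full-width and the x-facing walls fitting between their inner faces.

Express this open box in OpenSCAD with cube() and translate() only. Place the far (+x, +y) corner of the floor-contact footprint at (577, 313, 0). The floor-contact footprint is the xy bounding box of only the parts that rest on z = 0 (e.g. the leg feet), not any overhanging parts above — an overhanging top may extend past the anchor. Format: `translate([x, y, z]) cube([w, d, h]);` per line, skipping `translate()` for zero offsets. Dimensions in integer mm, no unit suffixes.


translate([160, 188, 0]) cube([417, 125, 16]);
translate([160, 188, 16]) cube([417, 16, 122]);
translate([160, 297, 16]) cube([417, 16, 122]);
translate([160, 204, 16]) cube([16, 93, 122]);
translate([561, 204, 16]) cube([16, 93, 122]);


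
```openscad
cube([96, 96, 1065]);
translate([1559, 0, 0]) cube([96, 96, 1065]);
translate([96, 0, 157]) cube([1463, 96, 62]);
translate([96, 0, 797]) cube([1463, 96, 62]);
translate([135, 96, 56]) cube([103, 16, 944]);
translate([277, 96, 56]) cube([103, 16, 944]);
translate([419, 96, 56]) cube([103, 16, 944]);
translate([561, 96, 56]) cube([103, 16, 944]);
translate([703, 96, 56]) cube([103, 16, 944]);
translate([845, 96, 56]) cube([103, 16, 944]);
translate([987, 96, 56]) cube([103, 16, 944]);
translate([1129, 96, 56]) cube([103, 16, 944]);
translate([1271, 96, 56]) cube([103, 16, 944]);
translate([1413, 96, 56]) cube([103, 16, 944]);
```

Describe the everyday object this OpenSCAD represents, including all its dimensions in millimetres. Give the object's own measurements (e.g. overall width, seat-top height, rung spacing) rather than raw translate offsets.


A fence section. Two 96×96 mm posts, 1065 mm tall, stand on the floor with a clear span of 1463 mm between their inner faces. Two horizontal rails of 96×62 mm section span the gap between the posts with their undersides at z = 157 mm and z = 797 mm, flush with the posts' −y face. 10 pickets, each 103 mm wide, 16 mm thick and 944 mm tall, are fixed to the +y face of the rails with their bottoms at z = 56 mm, spaced across the span with a 39 mm gap after the −x post and between neighbouring pickets, with 43 mm left before the +x post.


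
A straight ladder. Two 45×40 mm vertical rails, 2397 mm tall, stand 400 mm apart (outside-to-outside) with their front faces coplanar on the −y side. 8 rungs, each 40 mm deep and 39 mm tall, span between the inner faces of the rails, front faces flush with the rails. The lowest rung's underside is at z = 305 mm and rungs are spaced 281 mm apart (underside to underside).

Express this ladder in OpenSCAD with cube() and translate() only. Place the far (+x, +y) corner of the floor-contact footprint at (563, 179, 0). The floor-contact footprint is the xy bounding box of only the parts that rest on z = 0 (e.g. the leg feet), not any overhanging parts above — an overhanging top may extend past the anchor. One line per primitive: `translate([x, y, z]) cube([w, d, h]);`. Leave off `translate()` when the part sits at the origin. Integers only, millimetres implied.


translate([163, 139, 0]) cube([45, 40, 2397]);
translate([518, 139, 0]) cube([45, 40, 2397]);
translate([208, 139, 305]) cube([310, 40, 39]);
translate([208, 139, 586]) cube([310, 40, 39]);
translate([208, 139, 867]) cube([310, 40, 39]);
translate([208, 139, 1148]) cube([310, 40, 39]);
translate([208, 139, 1429]) cube([310, 40, 39]);
translate([208, 139, 1710]) cube([310, 40, 39]);
translate([208, 139, 1991]) cube([310, 40, 39]);
translate([208, 139, 2272]) cube([310, 40, 39]);


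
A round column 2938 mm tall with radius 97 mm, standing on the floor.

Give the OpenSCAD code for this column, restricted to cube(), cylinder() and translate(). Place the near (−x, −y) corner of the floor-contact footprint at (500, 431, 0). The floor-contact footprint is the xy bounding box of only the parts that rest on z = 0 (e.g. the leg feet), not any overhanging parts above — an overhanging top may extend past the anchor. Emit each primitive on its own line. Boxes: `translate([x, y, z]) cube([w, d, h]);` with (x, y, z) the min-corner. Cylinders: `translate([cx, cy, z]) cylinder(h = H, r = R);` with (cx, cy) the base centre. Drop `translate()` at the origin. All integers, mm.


translate([597, 528, 0]) cylinder(h = 2938, r = 97);


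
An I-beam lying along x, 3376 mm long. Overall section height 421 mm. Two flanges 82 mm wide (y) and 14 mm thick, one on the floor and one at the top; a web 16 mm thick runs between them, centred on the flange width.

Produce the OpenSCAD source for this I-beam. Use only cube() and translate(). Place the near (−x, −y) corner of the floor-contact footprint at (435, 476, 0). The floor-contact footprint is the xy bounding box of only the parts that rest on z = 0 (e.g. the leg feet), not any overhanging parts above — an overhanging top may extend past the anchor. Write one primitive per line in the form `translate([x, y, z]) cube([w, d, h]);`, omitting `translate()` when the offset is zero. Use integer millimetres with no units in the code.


translate([435, 476, 0]) cube([3376, 82, 14]);
translate([435, 509, 14]) cube([3376, 16, 393]);
translate([435, 476, 407]) cube([3376, 82, 14]);


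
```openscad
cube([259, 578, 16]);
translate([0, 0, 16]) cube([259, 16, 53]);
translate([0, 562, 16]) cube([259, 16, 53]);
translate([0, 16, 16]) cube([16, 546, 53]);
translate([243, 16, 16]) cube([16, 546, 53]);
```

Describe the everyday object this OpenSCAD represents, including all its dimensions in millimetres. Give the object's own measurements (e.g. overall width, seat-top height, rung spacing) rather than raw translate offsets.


An open-topped rectangular box: outside dimensions 259×578×69 mm, with a uniform wall and base thickness of 16 mm. The base is a full 259×578 slab on the floor; four walls sit on top of the base. The front and back walls (the −y and +y sides) span the full width; the two side walls fit between them.


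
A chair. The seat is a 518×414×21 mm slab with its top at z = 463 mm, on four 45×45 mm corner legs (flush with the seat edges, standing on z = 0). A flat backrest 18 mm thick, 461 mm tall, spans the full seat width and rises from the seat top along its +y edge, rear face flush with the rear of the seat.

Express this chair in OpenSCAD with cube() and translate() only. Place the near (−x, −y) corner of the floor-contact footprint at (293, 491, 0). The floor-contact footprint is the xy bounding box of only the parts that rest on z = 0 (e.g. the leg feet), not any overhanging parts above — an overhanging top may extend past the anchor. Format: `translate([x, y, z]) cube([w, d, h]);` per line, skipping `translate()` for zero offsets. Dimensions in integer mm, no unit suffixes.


translate([293, 491, 442]) cube([518, 414, 21]);
translate([293, 491, 0]) cube([45, 45, 442]);
translate([766, 491, 0]) cube([45, 45, 442]);
translate([293, 860, 0]) cube([45, 45, 442]);
translate([766, 860, 0]) cube([45, 45, 442]);
translate([293, 887, 463]) cube([518, 18, 461]);


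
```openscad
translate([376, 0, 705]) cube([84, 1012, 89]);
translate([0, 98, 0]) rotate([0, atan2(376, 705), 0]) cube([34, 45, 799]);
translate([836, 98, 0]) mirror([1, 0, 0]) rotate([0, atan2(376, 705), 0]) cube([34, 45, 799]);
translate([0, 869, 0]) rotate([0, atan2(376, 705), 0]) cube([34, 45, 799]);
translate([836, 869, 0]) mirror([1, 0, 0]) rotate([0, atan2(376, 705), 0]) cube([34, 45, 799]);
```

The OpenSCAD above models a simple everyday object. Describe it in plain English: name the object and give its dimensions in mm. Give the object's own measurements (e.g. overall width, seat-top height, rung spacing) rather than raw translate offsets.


A sawhorse. A 84×1012×89 mm beam (x, y, z) sits on two A-frame leg pairs. Each pair is two raked legs of 34×45 mm section (45 mm along y) splaying symmetrically in x. Each leg rises 705 mm vertically over 376 mm of horizontal reach and is 799 mm long along its own axis. Every leg's outer bottom edge rests on the floor and its outer top edge meets a bottom edge of the beam — the left legs (tilting toward +x) meet the beam's −x bottom edge, the right legs (their mirror images, tilting toward −x) meet its +x bottom edge — so the leg tops tuck under the beam, the beam's underside is 705 mm above the floor, and the feet are 836 mm apart outside-to-outside with the beam centred between them. The two leg pairs are set in 98 mm from either end of the beam.


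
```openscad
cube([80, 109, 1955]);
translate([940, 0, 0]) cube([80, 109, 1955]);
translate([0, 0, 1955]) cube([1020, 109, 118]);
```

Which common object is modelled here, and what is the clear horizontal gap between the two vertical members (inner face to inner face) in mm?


A door frame. The clear opening width is 860 mm.

Two 1955 mm tall posts with a header on top — a door frame. The left jamb is 80 mm wide at x = 0; the right jamb starts at x = 940. The clear opening is 940 − 80 = 860 mm.


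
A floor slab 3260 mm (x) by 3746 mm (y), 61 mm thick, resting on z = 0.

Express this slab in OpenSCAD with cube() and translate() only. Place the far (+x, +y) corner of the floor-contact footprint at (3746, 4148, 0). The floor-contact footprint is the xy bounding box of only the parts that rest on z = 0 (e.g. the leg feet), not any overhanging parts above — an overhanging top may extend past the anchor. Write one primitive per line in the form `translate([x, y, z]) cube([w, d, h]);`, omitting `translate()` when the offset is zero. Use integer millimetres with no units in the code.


translate([486, 402, 0]) cube([3260, 3746, 61]);


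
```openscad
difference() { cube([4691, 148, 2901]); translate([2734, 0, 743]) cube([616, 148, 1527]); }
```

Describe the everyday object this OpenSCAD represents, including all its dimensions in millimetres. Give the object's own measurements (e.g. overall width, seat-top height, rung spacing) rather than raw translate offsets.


A wall 4691 mm long (x), 148 mm thick (y), 2901 mm tall, with a rectangular window opening cut through it. The opening is 616 mm wide and 1527 mm tall; its sill is at z = 743 mm and its near (−x) edge is 2734 mm from the wall's −x end. The opening passes through the full wall thickness.


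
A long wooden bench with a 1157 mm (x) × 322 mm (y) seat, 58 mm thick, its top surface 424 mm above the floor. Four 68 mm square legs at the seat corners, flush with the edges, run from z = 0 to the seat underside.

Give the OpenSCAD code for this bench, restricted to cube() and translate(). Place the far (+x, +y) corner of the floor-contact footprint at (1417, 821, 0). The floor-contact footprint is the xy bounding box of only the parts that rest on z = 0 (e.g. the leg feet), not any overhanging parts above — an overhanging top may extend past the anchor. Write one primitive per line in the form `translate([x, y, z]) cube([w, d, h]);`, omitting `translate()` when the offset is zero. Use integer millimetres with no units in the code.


translate([260, 499, 366]) cube([1157, 322, 58]);
translate([260, 499, 0]) cube([68, 68, 366]);
translate([260, 753, 0]) cube([68, 68, 366]);
translate([1349, 499, 0]) cube([68, 68, 366]);
translate([1349, 753, 0]) cube([68, 68, 366]);


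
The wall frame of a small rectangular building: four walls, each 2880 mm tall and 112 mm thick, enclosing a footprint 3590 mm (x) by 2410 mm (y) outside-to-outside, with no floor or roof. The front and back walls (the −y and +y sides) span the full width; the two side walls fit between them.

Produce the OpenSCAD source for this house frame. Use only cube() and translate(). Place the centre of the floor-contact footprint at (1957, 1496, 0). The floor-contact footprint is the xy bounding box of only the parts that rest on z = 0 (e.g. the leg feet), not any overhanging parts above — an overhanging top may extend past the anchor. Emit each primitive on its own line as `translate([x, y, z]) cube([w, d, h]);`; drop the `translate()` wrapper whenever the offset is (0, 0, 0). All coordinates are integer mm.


translate([162, 291, 0]) cube([3590, 112, 2880]);
translate([162, 2589, 0]) cube([3590, 112, 2880]);
translate([162, 403, 0]) cube([112, 2186, 2880]);
translate([3640, 403, 0]) cube([112, 2186, 2880]);


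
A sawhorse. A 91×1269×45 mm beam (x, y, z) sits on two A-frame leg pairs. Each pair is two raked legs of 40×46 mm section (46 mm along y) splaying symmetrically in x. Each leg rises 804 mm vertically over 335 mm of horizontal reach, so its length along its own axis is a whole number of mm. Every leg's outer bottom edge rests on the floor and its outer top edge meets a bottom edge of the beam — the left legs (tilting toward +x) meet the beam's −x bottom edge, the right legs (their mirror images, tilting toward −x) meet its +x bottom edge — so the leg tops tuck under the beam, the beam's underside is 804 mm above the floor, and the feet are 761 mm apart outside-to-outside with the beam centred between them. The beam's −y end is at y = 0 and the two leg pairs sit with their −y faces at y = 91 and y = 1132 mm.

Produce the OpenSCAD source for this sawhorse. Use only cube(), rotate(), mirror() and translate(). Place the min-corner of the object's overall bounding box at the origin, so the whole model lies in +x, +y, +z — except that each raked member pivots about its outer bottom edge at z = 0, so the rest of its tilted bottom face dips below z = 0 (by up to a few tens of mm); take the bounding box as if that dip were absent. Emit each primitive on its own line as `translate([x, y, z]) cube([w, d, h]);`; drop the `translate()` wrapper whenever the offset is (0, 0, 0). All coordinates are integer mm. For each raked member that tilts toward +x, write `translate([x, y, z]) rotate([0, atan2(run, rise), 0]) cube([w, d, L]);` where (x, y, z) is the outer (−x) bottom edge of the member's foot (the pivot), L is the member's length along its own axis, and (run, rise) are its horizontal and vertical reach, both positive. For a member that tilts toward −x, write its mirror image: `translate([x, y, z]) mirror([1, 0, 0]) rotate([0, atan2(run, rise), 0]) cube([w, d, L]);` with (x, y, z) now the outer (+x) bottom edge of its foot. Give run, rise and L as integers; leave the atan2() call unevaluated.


translate([335, 0, 804]) cube([91, 1269, 45]);
translate([0, 91, 0]) rotate([0, atan2(335, 804), 0]) cube([40, 46, 871]);
translate([761, 91, 0]) mirror([1, 0, 0]) rotate([0, atan2(335, 804), 0]) cube([40, 46, 871]);
translate([0, 1132, 0]) rotate([0, atan2(335, 804), 0]) cube([40, 46, 871]);
translate([761, 1132, 0]) mirror([1, 0, 0]) rotate([0, atan2(335, 804), 0]) cube([40, 46, 871]);


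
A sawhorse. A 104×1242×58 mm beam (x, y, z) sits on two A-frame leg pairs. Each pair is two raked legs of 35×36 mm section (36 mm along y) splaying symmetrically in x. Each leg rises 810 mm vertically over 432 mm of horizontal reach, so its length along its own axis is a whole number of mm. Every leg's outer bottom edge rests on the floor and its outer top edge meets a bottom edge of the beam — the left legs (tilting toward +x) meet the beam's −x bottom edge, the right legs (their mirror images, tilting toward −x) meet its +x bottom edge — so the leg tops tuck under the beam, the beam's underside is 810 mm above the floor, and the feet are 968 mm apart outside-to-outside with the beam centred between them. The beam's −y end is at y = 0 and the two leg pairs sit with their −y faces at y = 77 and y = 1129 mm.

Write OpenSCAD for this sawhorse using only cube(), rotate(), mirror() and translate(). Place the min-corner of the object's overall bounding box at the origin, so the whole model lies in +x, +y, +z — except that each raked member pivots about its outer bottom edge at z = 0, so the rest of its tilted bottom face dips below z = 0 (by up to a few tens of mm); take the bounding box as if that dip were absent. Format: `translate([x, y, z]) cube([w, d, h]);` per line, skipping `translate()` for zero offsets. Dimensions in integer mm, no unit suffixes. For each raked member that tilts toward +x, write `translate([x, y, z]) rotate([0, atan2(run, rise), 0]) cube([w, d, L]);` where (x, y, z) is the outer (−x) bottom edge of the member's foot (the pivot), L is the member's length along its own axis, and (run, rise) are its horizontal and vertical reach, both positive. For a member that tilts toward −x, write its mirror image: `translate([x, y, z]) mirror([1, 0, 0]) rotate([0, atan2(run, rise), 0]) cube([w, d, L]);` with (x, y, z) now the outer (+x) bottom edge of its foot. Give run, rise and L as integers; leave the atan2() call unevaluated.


translate([432, 0, 810]) cube([104, 1242, 58]);
translate([0, 77, 0]) rotate([0, atan2(432, 810), 0]) cube([35, 36, 918]);
translate([968, 77, 0]) mirror([1, 0, 0]) rotate([0, atan2(432, 810), 0]) cube([35, 36, 918]);
translate([0, 1129, 0]) rotate([0, atan2(432, 810), 0]) cube([35, 36, 918]);
translate([968, 1129, 0]) mirror([1, 0, 0]) rotate([0, atan2(432, 810), 0]) cube([35, 36, 918]);


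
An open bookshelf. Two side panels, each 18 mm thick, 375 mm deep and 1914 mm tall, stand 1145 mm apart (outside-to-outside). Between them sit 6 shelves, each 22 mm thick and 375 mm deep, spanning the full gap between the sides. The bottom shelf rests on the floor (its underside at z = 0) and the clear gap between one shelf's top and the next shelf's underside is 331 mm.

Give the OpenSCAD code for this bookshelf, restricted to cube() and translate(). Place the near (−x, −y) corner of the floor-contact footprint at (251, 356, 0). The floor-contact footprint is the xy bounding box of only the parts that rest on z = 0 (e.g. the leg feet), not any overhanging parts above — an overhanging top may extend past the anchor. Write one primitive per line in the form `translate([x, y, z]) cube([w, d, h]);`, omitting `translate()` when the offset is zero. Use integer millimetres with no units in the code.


translate([251, 356, 0]) cube([18, 375, 1914]);
translate([1378, 356, 0]) cube([18, 375, 1914]);
translate([269, 356, 0]) cube([1109, 375, 22]);
translate([269, 356, 353]) cube([1109, 375, 22]);
translate([269, 356, 706]) cube([1109, 375, 22]);
translate([269, 356, 1059]) cube([1109, 375, 22]);
translate([269, 356, 1412]) cube([1109, 375, 22]);
translate([269, 356, 1765]) cube([1109, 375, 22]);


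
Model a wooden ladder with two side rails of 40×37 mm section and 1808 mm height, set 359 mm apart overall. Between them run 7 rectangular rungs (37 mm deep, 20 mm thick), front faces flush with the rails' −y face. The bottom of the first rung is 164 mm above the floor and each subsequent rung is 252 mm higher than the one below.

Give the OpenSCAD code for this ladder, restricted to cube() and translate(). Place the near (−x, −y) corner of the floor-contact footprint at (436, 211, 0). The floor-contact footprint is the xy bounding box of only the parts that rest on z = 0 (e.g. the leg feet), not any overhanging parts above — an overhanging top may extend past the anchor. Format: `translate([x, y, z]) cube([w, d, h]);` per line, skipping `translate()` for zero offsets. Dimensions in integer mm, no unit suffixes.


translate([436, 211, 0]) cube([40, 37, 1808]);
translate([755, 211, 0]) cube([40, 37, 1808]);
translate([476, 211, 164]) cube([279, 37, 20]);
translate([476, 211, 416]) cube([279, 37, 20]);
translate([476, 211, 668]) cube([279, 37, 20]);
translate([476, 211, 920]) cube([279, 37, 20]);
translate([476, 211, 1172]) cube([279, 37, 20]);
translate([476, 211, 1424]) cube([279, 37, 20]);
translate([476, 211, 1676]) cube([279, 37, 20]);


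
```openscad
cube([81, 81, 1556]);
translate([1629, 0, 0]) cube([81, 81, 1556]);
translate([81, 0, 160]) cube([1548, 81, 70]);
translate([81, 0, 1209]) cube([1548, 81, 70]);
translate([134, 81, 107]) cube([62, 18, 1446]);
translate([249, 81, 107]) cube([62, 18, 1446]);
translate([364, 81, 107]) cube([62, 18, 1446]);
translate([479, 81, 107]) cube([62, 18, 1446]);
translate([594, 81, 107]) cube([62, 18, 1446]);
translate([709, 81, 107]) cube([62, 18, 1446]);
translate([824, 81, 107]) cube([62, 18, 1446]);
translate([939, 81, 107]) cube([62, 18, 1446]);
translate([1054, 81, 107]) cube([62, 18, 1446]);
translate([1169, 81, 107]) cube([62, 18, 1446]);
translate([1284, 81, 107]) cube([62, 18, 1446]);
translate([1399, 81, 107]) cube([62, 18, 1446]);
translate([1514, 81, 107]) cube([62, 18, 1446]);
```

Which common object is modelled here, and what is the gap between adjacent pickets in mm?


A fence section. The picket gap is 53 mm.

Two posts, two rails, 13 pickets — a fence section. Span 1548 mm holds 13 pickets of 62 mm with 14 equal gaps: ⌊(1548 − 13·62) / 14⌋ = 53 mm.


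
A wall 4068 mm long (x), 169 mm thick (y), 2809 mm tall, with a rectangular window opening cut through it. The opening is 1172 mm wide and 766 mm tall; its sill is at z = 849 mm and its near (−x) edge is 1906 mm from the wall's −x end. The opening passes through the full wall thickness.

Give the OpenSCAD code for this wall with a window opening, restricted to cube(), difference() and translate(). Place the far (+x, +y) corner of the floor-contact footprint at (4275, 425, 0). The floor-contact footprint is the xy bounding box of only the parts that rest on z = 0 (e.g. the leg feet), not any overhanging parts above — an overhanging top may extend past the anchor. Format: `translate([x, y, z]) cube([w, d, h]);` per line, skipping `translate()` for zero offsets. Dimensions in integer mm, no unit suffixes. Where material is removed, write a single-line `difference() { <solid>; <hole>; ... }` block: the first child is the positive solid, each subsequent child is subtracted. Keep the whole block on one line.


difference() { translate([207, 256, 0]) cube([4068, 169, 2809]); translate([2113, 256, 849]) cube([1172, 169, 766]); }


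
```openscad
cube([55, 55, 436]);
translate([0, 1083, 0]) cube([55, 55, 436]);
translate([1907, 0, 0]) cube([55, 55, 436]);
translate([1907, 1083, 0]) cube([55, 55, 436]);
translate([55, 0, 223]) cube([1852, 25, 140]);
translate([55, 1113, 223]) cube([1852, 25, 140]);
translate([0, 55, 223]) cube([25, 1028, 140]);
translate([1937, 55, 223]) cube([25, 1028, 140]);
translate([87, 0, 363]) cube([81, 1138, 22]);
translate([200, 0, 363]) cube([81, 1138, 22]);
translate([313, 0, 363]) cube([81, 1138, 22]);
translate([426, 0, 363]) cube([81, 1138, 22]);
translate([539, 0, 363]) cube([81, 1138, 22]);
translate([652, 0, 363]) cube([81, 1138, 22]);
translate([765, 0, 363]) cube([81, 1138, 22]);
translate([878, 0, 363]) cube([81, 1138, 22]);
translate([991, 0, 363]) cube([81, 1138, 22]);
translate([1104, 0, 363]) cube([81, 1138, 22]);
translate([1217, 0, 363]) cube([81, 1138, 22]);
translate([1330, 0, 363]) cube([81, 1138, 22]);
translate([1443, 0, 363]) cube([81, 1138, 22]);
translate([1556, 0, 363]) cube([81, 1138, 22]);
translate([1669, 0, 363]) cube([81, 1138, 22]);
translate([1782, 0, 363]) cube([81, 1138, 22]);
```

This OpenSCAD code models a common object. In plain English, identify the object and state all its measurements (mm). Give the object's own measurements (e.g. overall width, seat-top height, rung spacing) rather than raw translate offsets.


A bed frame 1962 mm long (x) by 1138 mm wide (y). Four 55×55 mm corner posts, 436 mm tall, at the corners of the footprint. Four rails of 25 mm thickness and 140 mm height run between adjacent posts with their undersides at z = 223 mm, their outer faces flush with the outside of the frame (the two x-running rails run between the posts' inner faces; the two y-running rails run between the posts' inner faces). 16 slats, each 81 mm wide (x) and 22 mm thick, lie across the top of the two x-running rails, running the full 1138 mm width of the frame in y; along x they sit between the end posts with a 32 mm gap after the −x posts and between neighbouring slats, leaving 44 mm before the +x posts.


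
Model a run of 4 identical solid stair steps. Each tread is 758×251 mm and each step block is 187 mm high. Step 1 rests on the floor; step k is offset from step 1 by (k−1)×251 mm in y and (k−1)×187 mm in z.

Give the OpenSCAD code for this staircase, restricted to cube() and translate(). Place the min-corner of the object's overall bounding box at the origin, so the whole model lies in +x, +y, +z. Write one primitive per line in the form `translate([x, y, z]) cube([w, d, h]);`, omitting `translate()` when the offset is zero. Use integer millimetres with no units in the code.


cube([758, 251, 187]);
translate([0, 251, 187]) cube([758, 251, 187]);
translate([0, 502, 374]) cube([758, 251, 187]);
translate([0, 753, 561]) cube([758, 251, 187]);


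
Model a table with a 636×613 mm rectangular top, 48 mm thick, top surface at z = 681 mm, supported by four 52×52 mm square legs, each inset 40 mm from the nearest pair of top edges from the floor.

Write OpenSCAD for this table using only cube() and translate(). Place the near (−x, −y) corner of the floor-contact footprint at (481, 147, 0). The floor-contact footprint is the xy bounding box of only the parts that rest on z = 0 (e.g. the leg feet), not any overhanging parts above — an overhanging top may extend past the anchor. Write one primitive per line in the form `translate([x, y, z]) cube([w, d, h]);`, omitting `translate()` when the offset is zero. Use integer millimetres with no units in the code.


translate([441, 107, 633]) cube([636, 613, 48]);
translate([481, 147, 0]) cube([52, 52, 633]);
translate([985, 147, 0]) cube([52, 52, 633]);
translate([481, 628, 0]) cube([52, 52, 633]);
translate([985, 628, 0]) cube([52, 52, 633]);


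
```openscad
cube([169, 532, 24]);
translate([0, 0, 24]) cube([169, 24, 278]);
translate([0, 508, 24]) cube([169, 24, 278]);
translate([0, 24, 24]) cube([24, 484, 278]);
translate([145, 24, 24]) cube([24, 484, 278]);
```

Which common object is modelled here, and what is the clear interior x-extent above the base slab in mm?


An open box. The internal width is 121 mm.

A 169×532 base slab with four walls standing on it — an open box. The base is 169 mm wide and the walls are 24 mm thick, so the internal width is 169 − 2 × 24 = 121 mm.


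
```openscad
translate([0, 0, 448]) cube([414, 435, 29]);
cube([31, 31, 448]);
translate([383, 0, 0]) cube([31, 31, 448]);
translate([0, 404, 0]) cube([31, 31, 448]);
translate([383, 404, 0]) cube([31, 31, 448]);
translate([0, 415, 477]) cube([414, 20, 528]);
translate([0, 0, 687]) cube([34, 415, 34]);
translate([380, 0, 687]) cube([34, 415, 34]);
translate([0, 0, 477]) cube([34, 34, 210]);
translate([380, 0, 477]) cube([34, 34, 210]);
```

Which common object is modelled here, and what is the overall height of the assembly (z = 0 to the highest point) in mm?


A chair. The overall height is 1005 mm.

A slab on four corner posts with a tall panel at the back — a chair. The seat slab sits at z = 448 with thickness 29, and the 528 mm backrest starts at the seat top, so the overall height is 448 + 29 + 528 = 1005 mm.


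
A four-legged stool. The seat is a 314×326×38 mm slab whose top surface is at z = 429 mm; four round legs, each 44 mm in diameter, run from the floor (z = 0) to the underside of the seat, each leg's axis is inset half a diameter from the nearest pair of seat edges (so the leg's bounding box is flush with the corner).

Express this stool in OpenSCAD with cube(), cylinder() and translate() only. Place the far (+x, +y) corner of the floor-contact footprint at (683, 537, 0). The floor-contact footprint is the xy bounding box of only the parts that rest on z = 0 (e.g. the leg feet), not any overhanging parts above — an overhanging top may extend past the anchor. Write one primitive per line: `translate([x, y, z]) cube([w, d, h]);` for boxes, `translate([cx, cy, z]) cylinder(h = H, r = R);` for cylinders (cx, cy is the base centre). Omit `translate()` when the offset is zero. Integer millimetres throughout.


translate([369, 211, 391]) cube([314, 326, 38]);
translate([391, 233, 0]) cylinder(h = 391, r = 22);
translate([661, 233, 0]) cylinder(h = 391, r = 22);
translate([391, 515, 0]) cylinder(h = 391, r = 22);
translate([661, 515, 0]) cylinder(h = 391, r = 22);


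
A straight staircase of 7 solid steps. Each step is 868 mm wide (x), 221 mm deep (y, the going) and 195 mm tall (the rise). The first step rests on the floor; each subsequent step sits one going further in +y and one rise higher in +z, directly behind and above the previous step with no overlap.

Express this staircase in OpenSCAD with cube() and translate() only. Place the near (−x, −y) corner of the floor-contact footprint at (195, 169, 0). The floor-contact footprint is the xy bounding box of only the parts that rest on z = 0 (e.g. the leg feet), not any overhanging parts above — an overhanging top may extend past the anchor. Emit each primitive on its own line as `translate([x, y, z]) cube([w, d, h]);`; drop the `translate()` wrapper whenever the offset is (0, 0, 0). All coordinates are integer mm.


translate([195, 169, 0]) cube([868, 221, 195]);
translate([195, 390, 195]) cube([868, 221, 195]);
translate([195, 611, 390]) cube([868, 221, 195]);
translate([195, 832, 585]) cube([868, 221, 195]);
translate([195, 1053, 780]) cube([868, 221, 195]);
translate([195, 1274, 975]) cube([868, 221, 195]);
translate([195, 1495, 1170]) cube([868, 221, 195]);


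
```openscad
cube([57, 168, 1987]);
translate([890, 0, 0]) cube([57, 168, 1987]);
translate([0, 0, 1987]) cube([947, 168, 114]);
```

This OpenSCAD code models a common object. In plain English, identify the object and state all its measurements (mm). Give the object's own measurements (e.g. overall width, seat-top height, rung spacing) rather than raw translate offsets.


A door frame. The clear opening is 833 mm wide and 1987 mm high. Two 57 mm wide jambs, 168 mm deep, stand either side of the opening from the floor to the top of the opening. A 114 mm thick head sits across the top of both jambs, spanning the full outside width of the frame.


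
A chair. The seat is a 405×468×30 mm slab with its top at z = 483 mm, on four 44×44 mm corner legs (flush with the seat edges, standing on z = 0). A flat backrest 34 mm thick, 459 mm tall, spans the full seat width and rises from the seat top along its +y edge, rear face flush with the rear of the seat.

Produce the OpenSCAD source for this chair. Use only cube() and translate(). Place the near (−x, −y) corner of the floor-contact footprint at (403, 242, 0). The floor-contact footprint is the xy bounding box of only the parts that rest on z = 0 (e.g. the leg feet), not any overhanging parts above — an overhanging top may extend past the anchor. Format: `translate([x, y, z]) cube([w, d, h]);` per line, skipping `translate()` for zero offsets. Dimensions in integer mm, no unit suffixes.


translate([403, 242, 453]) cube([405, 468, 30]);
translate([403, 242, 0]) cube([44, 44, 453]);
translate([764, 242, 0]) cube([44, 44, 453]);
translate([403, 666, 0]) cube([44, 44, 453]);
translate([764, 666, 0]) cube([44, 44, 453]);
translate([403, 676, 483]) cube([405, 34, 459]);


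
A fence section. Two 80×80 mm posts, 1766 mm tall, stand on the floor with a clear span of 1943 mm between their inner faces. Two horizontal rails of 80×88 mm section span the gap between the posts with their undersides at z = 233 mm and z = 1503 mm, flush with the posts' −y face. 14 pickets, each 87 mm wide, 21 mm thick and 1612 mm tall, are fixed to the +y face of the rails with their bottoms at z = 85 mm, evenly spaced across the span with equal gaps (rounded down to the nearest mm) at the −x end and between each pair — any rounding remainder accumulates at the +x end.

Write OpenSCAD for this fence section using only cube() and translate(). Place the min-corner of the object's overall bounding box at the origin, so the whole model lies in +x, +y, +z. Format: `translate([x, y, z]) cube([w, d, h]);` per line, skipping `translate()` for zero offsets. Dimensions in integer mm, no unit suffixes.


cube([80, 80, 1766]);
translate([2023, 0, 0]) cube([80, 80, 1766]);
translate([80, 0, 233]) cube([1943, 80, 88]);
translate([80, 0, 1503]) cube([1943, 80, 88]);
translate([128, 80, 85]) cube([87, 21, 1612]);
translate([263, 80, 85]) cube([87, 21, 1612]);
translate([398, 80, 85]) cube([87, 21, 1612]);
translate([533, 80, 85]) cube([87, 21, 1612]);
translate([668, 80, 85]) cube([87, 21, 1612]);
translate([803, 80, 85]) cube([87, 21, 1612]);
translate([938, 80, 85]) cube([87, 21, 1612]);
translate([1073, 80, 85]) cube([87, 21, 1612]);
translate([1208, 80, 85]) cube([87, 21, 1612]);
translate([1343, 80, 85]) cube([87, 21, 1612]);
translate([1478, 80, 85]) cube([87, 21, 1612]);
translate([1613, 80, 85]) cube([87, 21, 1612]);
translate([1748, 80, 85]) cube([87, 21, 1612]);
translate([1883, 80, 85]) cube([87, 21, 1612]);


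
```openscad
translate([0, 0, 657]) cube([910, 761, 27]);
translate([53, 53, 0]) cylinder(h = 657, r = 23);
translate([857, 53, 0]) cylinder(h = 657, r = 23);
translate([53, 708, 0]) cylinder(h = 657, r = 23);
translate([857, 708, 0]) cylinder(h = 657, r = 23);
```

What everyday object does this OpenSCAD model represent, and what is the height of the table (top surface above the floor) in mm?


A table. The table height is 684 mm.

A 910×761×27 slab sits at z = 657 on four Ø46 mm round legs — a table. The top surface is at 657 + 27 = 684 mm.


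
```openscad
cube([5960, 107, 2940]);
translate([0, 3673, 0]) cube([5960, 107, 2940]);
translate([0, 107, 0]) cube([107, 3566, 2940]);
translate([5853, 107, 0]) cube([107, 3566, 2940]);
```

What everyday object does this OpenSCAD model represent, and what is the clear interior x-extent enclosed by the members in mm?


A house (or room) frame. The interior width is 5746 mm.

Four 2940 mm walls enclosing a rectangle with no floor or roof — a room or house frame. Outside width is 5960 mm and wall thickness is 107 mm, so the interior width is 5960 − 2 × 107 = 5746 mm.


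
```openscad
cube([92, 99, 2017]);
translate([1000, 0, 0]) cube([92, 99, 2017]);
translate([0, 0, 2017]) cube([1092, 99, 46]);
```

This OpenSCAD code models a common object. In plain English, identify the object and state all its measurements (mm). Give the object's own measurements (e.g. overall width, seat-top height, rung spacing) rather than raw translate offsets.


A door frame. The clear opening is 908 mm wide and 2017 mm high. Two 92 mm wide jambs, 99 mm deep, stand either side of the opening from the floor to the top of the opening. A 46 mm thick head sits across the top of both jambs, spanning the full outside width of the frame.


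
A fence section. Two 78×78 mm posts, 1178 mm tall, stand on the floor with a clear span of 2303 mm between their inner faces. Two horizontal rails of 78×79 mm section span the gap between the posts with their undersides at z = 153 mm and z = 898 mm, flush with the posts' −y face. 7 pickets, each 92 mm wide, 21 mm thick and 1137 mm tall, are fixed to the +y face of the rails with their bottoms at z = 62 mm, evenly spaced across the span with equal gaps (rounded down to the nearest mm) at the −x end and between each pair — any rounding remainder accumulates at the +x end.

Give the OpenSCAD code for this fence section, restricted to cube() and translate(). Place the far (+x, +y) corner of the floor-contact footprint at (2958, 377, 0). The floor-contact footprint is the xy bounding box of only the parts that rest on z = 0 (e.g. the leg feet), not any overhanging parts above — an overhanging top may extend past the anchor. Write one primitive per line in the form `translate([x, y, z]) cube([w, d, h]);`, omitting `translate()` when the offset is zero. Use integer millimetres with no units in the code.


translate([499, 299, 0]) cube([78, 78, 1178]);
translate([2880, 299, 0]) cube([78, 78, 1178]);
translate([577, 299, 153]) cube([2303, 78, 79]);
translate([577, 299, 898]) cube([2303, 78, 79]);
translate([784, 377, 62]) cube([92, 21, 1137]);
translate([1083, 377, 62]) cube([92, 21, 1137]);
translate([1382, 377, 62]) cube([92, 21, 1137]);
translate([1681, 377, 62]) cube([92, 21, 1137]);
translate([1980, 377, 62]) cube([92, 21, 1137]);
translate([2279, 377, 62]) cube([92, 21, 1137]);
translate([2578, 377, 62]) cube([92, 21, 1137]);


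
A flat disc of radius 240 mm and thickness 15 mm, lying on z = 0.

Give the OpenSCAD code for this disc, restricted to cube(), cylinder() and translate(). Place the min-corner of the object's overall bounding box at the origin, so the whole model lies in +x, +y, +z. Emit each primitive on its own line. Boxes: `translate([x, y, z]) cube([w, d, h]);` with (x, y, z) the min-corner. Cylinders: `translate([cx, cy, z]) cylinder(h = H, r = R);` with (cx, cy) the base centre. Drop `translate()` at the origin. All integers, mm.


translate([240, 240, 0]) cylinder(h = 15, r = 240);


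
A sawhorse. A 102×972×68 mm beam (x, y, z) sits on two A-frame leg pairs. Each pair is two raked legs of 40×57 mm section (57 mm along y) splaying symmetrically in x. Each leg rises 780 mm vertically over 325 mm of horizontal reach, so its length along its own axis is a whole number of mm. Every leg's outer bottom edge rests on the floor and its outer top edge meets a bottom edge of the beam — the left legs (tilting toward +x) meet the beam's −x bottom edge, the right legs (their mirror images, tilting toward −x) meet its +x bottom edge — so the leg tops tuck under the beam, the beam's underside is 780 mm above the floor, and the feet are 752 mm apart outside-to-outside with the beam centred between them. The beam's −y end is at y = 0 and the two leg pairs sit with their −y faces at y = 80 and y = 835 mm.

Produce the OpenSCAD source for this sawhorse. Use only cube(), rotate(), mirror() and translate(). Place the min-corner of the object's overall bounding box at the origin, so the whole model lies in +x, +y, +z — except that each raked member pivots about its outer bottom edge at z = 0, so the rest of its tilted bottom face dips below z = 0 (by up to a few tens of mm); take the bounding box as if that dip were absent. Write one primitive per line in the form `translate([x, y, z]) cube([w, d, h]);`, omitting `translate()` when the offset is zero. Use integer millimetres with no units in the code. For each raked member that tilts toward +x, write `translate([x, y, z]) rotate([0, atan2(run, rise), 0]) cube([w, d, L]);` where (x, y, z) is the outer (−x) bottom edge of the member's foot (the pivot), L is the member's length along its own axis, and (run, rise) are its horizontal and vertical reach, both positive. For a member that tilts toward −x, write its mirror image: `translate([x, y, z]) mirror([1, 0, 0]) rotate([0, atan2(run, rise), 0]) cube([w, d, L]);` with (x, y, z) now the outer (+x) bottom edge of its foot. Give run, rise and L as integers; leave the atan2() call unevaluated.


// leg length = √(325² + 780²) = 845
// right-leg outer foot x = 2·325 + 102 = 752
// beam min-corner = (325, 0, 780)
translate([325, 0, 780]) cube([102, 972, 68]);
translate([0, 80, 0]) rotate([0, atan2(325, 780), 0]) cube([40, 57, 845]);
translate([752, 80, 0]) mirror([1, 0, 0]) rotate([0, atan2(325, 780), 0]) cube([40, 57, 845]);
translate([0, 835, 0]) rotate([0, atan2(325, 780), 0]) cube([40, 57, 845]);
translate([752, 835, 0]) mirror([1, 0, 0]) rotate([0, atan2(325, 780), 0]) cube([40, 57, 845]);


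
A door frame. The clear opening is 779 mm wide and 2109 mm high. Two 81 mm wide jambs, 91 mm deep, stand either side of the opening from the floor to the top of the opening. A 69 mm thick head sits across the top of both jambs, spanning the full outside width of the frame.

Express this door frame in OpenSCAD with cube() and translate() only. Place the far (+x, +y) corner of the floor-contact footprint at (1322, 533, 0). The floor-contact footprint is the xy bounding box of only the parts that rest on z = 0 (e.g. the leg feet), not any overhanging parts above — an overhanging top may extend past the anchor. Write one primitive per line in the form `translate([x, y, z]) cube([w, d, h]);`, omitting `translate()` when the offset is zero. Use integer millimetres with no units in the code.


translate([381, 442, 0]) cube([81, 91, 2109]);
translate([1241, 442, 0]) cube([81, 91, 2109]);
translate([381, 442, 2109]) cube([941, 91, 69]);
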